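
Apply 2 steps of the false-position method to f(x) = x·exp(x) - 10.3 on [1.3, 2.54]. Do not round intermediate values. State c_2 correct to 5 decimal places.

False-position update: c = (a·f(b) − b·f(a))/(f(b) − f(a)); replace the endpoint whose sign matches f(c).
f(1.300000) = -5.529914, f(2.540000) = 21.906364
step 1: c = 1.549928, f(c) = -2.998086 < 0 → new bracket [1.549928, 2.540000]
step 2: c = 1.669116, f(c) = -1.441205 < 0 → new bracket [1.669116, 2.540000]

1.66912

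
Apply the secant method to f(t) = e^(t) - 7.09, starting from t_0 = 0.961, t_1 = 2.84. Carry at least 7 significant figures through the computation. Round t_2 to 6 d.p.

f(t_0) = -4.475691, f(t_1) = 10.025766
t_2 = 2.840000 - (10.025766)·(2.840000 - 0.961000)/(10.025766 - (-4.475691)) = 1.540930; f(t_2) = -2.421072

1.540930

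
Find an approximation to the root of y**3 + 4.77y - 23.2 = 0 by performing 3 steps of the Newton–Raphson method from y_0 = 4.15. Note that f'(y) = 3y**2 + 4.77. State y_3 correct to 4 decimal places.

Newton update: y ← y − f(y)/f'(y).
y_0 = 4.150000: f = 68.068875, f' = 56.437500 → y_1 = 4.150000 - (68.068875)/(56.437500) = 2.943907
y_1 = 2.943907: f = 16.356066, f' = 30.769765 → y_2 = 2.943907 - (16.356066)/(30.769765) = 2.412344
y_2 = 2.412344: f = 2.345285, f' = 22.228212 → y_3 = 2.412344 - (2.345285)/(22.228212) = 2.306835

2.3068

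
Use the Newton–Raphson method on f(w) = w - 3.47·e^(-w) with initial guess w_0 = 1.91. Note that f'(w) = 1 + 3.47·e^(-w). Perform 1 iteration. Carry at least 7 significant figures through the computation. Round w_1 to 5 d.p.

Newton update: w ← w − f(w)/f'(w).
w_0 = 1.910000: f = 1.396161, f' = 1.513839 → w_1 = 1.910000 - (1.396161)/(1.513839) = 0.987735

0.98773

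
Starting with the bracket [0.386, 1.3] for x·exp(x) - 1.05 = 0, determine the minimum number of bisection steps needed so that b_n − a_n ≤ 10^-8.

Initial width b − a = 1.3 − 0.386 = 0.914000.
After n steps the width is (b−a)/2^n; need (b−a)/2^n ≤ 10^-8.
So n ≥ log₂(0.914000/10^-8) = log₂(91400000.0000) ≈ 26.4457.
Hence n = 27.

27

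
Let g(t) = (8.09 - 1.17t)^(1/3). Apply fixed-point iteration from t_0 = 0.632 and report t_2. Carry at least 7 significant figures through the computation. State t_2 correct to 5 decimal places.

t_1 = g(0.632000) = 1.944346
t_2 = g(1.944346) = 1.798261

1.79826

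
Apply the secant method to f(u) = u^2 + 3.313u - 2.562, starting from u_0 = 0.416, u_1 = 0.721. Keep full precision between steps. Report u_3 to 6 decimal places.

f(u_0) = -1.010736, f(u_1) = 0.346514
u_2 = 0.721000 - (0.346514)·(0.721000 - 0.416000)/(0.346514 - (-1.010736)) = 0.643132; f(u_2) = -0.017686
u_3 = 0.643132 - (-0.017686)·(0.643132 - 0.721000)/(-0.017686 - (0.346514)) = 0.646913; f(u_3) = -0.000280

0.646913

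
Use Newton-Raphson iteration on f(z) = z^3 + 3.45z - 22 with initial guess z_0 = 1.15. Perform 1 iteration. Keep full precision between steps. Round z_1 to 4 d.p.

f'(z) = 3z^2 + 3.45
z_0 = 1.150000: f = -16.511625, f' = 7.417500 → z_1 = 1.150000 - (-16.511625)/(7.417500) = 3.376036

3.3760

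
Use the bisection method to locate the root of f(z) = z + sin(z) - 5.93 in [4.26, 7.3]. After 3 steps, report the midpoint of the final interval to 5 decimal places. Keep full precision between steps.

f(4.260000) = -2.569405, f(7.300000) = 2.220437 (opposite signs)
step 1: m = 5.780000, f(m) = -0.632218 < 0 → root in [5.780000, 7.300000]
step 2: m = 6.540000, f(m) = 0.864001 > 0 → root in [5.780000, 6.540000]
step 3: m = 6.160000, f(m) = 0.107126 > 0 → root in [5.780000, 6.160000]
Midpoint of [5.780000, 6.160000] = 5.970000

5.97000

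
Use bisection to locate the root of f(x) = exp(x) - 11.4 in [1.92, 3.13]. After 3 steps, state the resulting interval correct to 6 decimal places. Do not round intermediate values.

f(1.920000) = -4.579042, f(3.130000) = 11.473980 (opposite signs)
step 1: m = 2.525000, f(m) = 1.090895 > 0 → root in [1.920000, 2.525000]
step 2: m = 2.222500, f(m) = -2.169622 < 0 → root in [2.222500, 2.525000]
step 3: m = 2.373750, f(m) = -0.662417 < 0 → root in [2.373750, 2.525000]

[2.373750, 2.525000]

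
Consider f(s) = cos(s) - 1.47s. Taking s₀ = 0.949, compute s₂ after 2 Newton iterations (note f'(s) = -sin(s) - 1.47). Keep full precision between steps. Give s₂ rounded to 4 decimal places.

Newton update: s ← s − f(s)/f'(s).
s_0 = 0.949000: f = -0.812534, f' = -2.282833 → s_1 = 0.949000 - (-0.812534)/(-2.282833) = 0.593068
s_1 = 0.593068: f = -0.042580, f' = -2.028908 → s_2 = 0.593068 - (-0.042580)/(-2.028908) = 0.572081

0.5721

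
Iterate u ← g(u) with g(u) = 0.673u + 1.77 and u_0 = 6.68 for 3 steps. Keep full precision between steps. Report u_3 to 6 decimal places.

u_1 = g(6.680000) = 6.265640
u_2 = g(6.265640) = 5.986776
u_3 = g(5.986776) = 5.799100

5.799100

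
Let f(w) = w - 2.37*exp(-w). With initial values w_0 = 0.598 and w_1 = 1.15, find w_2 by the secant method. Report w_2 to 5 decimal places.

f(w_0) = -0.705288, f(w_1) = 0.399571
w_2 = 1.150000 - (0.399571)·(1.150000 - 0.598000)/(0.399571 - (-0.705288)) = 0.950370; f(w_2) = 0.034132

0.95037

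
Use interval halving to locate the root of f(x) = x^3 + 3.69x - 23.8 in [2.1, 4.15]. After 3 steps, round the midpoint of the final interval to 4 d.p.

f(2.100000) = -6.790000, f(4.150000) = 62.986875 (opposite signs)
step 1: m = 3.125000, f(m) = 18.248828 > 0 → root in [2.100000, 3.125000]
step 2: m = 2.612500, f(m) = 3.670846 > 0 → root in [2.100000, 2.612500]
step 3: m = 2.356250, f(m) = -2.023740 < 0 → root in [2.356250, 2.612500]
Midpoint of [2.356250, 2.612500] = 2.484375

2.4844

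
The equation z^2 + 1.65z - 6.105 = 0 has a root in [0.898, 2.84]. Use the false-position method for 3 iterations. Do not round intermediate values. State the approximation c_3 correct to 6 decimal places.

1.774797

f(0.898000) = -3.816896, f(2.840000) = 6.646600
step 1: c = 1.606407, f(c) = -0.873886 < 0 → new bracket [1.606407, 2.840000]
step 2: c = 1.749751, f(c) = -0.156281 < 0 → new bracket [1.749751, 2.840000]
step 3: c = 1.774797, f(c) = -0.026679 < 0 → new bracket [1.774797, 2.840000]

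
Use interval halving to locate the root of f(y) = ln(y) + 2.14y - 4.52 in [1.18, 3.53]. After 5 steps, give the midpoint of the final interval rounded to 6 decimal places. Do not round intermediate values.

f(1.180000) = -1.829286, f(3.530000) = 4.295498 (opposite signs)
step 1: m = 2.355000, f(m) = 1.376241 > 0 → root in [1.180000, 2.355000]
step 2: m = 1.767500, f(m) = -0.167984 < 0 → root in [1.767500, 2.355000]
step 3: m = 2.061250, f(m) = 0.614388 > 0 → root in [1.767500, 2.061250]
step 4: m = 1.914375, f(m) = 0.226154 > 0 → root in [1.767500, 1.914375]
step 5: m = 1.840938, f(m) = 0.029881 > 0 → root in [1.767500, 1.840938]
Midpoint of [1.767500, 1.840938] = 1.804219

1.804219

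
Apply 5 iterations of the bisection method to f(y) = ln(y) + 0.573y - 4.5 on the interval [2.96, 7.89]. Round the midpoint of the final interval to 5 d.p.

5.03984

f(2.960000) = -1.718731, f(7.890000) = 2.086566 (opposite signs)
step 1: m = 5.425000, f(m) = 0.299543 > 0 → root in [2.960000, 5.425000]
step 2: m = 4.192500, f(m) = -0.664400 < 0 → root in [4.192500, 5.425000]
step 3: m = 4.808750, f(m) = -0.174149 < 0 → root in [4.808750, 5.425000]
step 4: m = 5.116875, f(m) = 0.064513 > 0 → root in [4.808750, 5.116875]
step 5: m = 4.962813, f(m) = -0.054336 < 0 → root in [4.962813, 5.116875]
Midpoint of [4.962813, 5.116875] = 5.039844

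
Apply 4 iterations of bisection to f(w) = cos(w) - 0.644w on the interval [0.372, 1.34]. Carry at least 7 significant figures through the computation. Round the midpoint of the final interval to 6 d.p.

0.946750

f(0.372000) = 0.692034, f(1.340000) = -0.634207 (opposite signs)
step 1: m = 0.856000, f(m) = 0.104200 > 0 → root in [0.856000, 1.340000]
step 2: m = 1.098000, f(m) = -0.251734 < 0 → root in [0.856000, 1.098000]
step 3: m = 0.977000, f(m) = -0.069676 < 0 → root in [0.856000, 0.977000]
step 4: m = 0.916500, f(m) = 0.018375 > 0 → root in [0.916500, 0.977000]
Midpoint of [0.916500, 0.977000] = 0.946750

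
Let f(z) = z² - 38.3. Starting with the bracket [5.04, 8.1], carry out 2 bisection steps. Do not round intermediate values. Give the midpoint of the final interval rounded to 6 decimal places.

6.187500

f(5.040000) = -12.898400, f(8.100000) = 27.310000 (opposite signs)
step 1: m = 6.570000, f(m) = 4.864900 > 0 → root in [5.040000, 6.570000]
step 2: m = 5.805000, f(m) = -4.601975 < 0 → root in [5.805000, 6.570000]
Midpoint of [5.805000, 6.570000] = 6.187500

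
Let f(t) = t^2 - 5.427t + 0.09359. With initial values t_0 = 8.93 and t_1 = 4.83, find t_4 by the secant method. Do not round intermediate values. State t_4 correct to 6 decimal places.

Secant update: t_(k+1) = t_k − f(t_k)·(t_k − t_(k-1))/(f(t_k) − f(t_(k-1))).
f(t_0) = 31.375380, f(t_1) = -2.789920
t_2 = 4.830000 - (-2.789920)·(4.830000 - 8.930000)/(-2.789920 - (31.375380)) = 5.164804; f(t_2) = -1.260602
t_3 = 5.164804 - (-1.260602)·(5.164804 - 4.830000)/(-1.260602 - (-2.789920)) = 5.440779; f(t_3) = 0.168560
t_4 = 5.440779 - (0.168560)·(5.440779 - 5.164804)/(0.168560 - (-1.260602)) = 5.408230; f(t_4) = -0.007923

5.408230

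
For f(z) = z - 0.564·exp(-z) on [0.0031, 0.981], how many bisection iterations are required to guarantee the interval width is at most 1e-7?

Initial width b − a = 0.981 − 0.0031 = 0.977900.
After n steps the width is (b−a)/2^n; need (b−a)/2^n ≤ 1e-7.
So n ≥ log₂(0.977900/1e-7) = log₂(9779000.0000) ≈ 23.2213.
Hence n = 24.

24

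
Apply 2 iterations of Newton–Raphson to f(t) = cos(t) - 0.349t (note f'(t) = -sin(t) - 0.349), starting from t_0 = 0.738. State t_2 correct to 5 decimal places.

1.15608

Newton update: t ← t − f(t)/f'(t).
t_0 = 0.738000: f = 0.482254, f' = -1.021810 → t_1 = 0.738000 - (0.482254)/(-1.021810) = 1.209960
t_1 = 1.209960: f = -0.069220, f' = -1.284602 → t_2 = 1.209960 - (-0.069220)/(-1.284602) = 1.156076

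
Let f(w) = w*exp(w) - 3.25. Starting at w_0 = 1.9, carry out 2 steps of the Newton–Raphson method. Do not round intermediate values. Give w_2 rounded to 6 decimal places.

f'(w) = (w+1)*exp(w)
w_0 = 1.900000: f = 9.453199, f' = 19.389094 → w_1 = 1.900000 - (9.453199)/(19.389094) = 1.412448
w_1 = 1.412448: f = 2.549500, f' = 9.905493 → w_2 = 1.412448 - (2.549500)/(9.905493) = 1.155065

1.155065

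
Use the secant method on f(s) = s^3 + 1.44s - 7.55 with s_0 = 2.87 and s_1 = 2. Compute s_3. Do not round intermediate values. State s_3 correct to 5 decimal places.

1.73232

Secant update: s_(k+1) = s_k − f(s_k)·(s_k − s_(k-1))/(f(s_k) − f(s_(k-1))).
f(s_0) = 20.222703, f(s_1) = 3.330000
s_2 = 2.000000 - (3.330000)·(2.000000 - 2.870000)/(3.330000 - (20.222703)) = 1.828500; f(s_2) = 1.196468
s_3 = 1.828500 - (1.196468)·(1.828500 - 2.000000)/(1.196468 - (3.330000)) = 1.732324; f(s_3) = 0.143158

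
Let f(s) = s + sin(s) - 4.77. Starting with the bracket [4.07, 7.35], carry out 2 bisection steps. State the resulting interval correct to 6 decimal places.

[4.890000, 5.710000]

f(4.070000) = -1.500667, f(7.350000) = 3.455667 (opposite signs)
step 1: m = 5.710000, f(m) = 0.397689 > 0 → root in [4.070000, 5.710000]
step 2: m = 4.890000, f(m) = -0.864269 < 0 → root in [4.890000, 5.710000]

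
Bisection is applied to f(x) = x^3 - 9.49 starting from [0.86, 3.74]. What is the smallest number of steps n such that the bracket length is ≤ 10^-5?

19

Initial width b − a = 3.74 − 0.86 = 2.880000.
After n steps the width is (b−a)/2^n; need (b−a)/2^n ≤ 10^-5.
So n ≥ log₂(2.880000/10^-5) = log₂(288000.0000) ≈ 18.1357.
Hence n = 19.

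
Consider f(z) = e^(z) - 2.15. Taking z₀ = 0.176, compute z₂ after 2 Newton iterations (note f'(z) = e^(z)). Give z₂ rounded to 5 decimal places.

z_0 = 0.176000: f = -0.957562, f' = 1.192438 → z_1 = 0.176000 - (-0.957562)/(1.192438) = 0.979029
z_1 = 0.979029: f = 0.511869, f' = 2.661869 → z_2 = 0.979029 - (0.511869)/(2.661869) = 0.786732

0.78673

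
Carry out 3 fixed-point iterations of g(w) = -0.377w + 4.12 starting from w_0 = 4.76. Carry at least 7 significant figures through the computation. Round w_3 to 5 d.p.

2.89728

w_1 = g(4.760000) = 2.325480
w_2 = g(2.325480) = 3.243294
w_3 = g(3.243294) = 2.897278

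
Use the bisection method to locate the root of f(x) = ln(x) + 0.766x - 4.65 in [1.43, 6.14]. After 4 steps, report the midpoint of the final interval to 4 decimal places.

f(1.430000) = -3.196946, f(6.140000) = 1.868065 (opposite signs)
step 1: m = 3.785000, f(m) = -0.419644 < 0 → root in [3.785000, 6.140000]
step 2: m = 4.962500, f(m) = 0.753185 > 0 → root in [3.785000, 4.962500]
step 3: m = 4.373750, f(m) = 0.175913 > 0 → root in [3.785000, 4.373750]
step 4: m = 4.079375, f(m) = -0.119255 < 0 → root in [4.079375, 4.373750]
Midpoint of [4.079375, 4.373750] = 4.226562

4.2266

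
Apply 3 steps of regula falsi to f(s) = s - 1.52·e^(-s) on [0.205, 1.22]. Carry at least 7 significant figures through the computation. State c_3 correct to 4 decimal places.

0.7322

f(0.205000) = -1.033264, f(1.220000) = 0.771250
step 1: c = 0.786189, f(c) = 0.093710 > 0 → new bracket [0.205000, 0.786189]
step 2: c = 0.737862, f(c) = 0.011096 > 0 → new bracket [0.205000, 0.737862]
step 3: c = 0.732200, f(c) = 0.001308 > 0 → new bracket [0.205000, 0.732200]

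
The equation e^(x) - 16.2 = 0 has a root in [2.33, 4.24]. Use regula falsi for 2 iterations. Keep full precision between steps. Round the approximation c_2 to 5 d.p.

False-position update: c = (a·f(b) − b·f(a))/(f(b) − f(a)); replace the endpoint whose sign matches f(c).
f(2.330000) = -5.922058, f(4.240000) = 53.207852
step 1: c = 2.521293, f(c) = -3.755324 < 0 → new bracket [2.521293, 4.240000]
step 2: c = 2.634599, f(c) = -2.262271 < 0 → new bracket [2.634599, 4.240000]

2.63460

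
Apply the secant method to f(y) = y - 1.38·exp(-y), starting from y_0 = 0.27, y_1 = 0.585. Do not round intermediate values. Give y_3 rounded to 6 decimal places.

0.691071

Secant update: y_(k+1) = y_k − f(y_k)·(y_k − y_(k-1))/(f(y_k) − f(y_(k-1))).
f(y_0) = -0.783464, f(y_1) = -0.183806
y_2 = 0.585000 - (-0.183806)·(0.585000 - 0.270000)/(-0.183806 - (-0.783464)) = 0.681553; f(y_2) = -0.016493
y_3 = 0.681553 - (-0.016493)·(0.681553 - 0.585000)/(-0.016493 - (-0.183806)) = 0.691071; f(y_3) = -0.000363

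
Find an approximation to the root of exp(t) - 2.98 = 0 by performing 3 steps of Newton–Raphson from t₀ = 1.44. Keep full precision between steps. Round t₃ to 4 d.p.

f'(t) = exp(t)
t_0 = 1.440000: f = 1.240696, f' = 4.220696 → t_1 = 1.440000 - (1.240696)/(4.220696) = 1.146045
t_1 = 1.146045: f = 0.165726, f' = 3.145726 → t_2 = 1.146045 - (0.165726)/(3.145726) = 1.093362
t_2 = 1.093362: f = 0.004290, f' = 2.984290 → t_3 = 1.093362 - (0.004290)/(2.984290) = 1.091924

1.0919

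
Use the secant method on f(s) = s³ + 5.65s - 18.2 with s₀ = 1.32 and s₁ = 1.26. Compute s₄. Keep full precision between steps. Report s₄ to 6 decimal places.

f(s_0) = -8.442032, f(s_1) = -9.080624
s_2 = 1.260000 - (-9.080624)·(1.260000 - 1.320000)/(-9.080624 - (-8.442032)) = 2.113186; f(s_2) = 3.176040
s_3 = 2.113186 - (3.176040)·(2.113186 - 1.260000)/(3.176040 - (-9.080624)) = 1.892102; f(s_3) = -0.735811
s_4 = 1.892102 - (-0.735811)·(1.892102 - 2.113186)/(-0.735811 - (3.176040)) = 1.933687; f(s_4) = -0.044332

1.933687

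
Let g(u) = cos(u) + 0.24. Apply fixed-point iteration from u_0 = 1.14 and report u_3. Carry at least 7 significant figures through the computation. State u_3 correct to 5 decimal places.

0.75356

u_1 = g(1.140000) = 0.657595
u_2 = g(0.657595) = 1.031465
u_3 = g(1.031465) = 0.753563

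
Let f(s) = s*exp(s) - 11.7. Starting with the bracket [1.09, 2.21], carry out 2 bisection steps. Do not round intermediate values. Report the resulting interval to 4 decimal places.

f(1.090000) = -8.458041, f(2.210000) = 8.445733 (opposite signs)
step 1: m = 1.650000, f(m) = -3.108483 < 0 → root in [1.650000, 2.210000]
step 2: m = 1.930000, f(m) = 1.596755 > 0 → root in [1.650000, 1.930000]

[1.6500, 1.9300]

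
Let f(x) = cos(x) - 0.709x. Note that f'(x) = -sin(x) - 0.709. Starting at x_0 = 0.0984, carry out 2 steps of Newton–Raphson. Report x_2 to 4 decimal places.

0.9053

Newton update: x ← x − f(x)/f'(x).
x_0 = 0.098400: f = 0.925397, f' = -0.807241 → x_1 = 0.098400 - (0.925397)/(-0.807241) = 1.244770
x_1 = 1.244770: f = -0.562260, f' = -1.656322 → x_2 = 1.244770 - (-0.562260)/(-1.656322) = 0.905307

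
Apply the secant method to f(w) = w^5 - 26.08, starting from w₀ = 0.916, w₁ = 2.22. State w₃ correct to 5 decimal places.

1.80118

f(w_0) = -25.435122, f(w_1) = 27.841861
w_2 = 2.220000 - (27.841861)·(2.220000 - 0.916000)/(27.841861 - (-25.435122)) = 1.538547; f(w_2) = -17.459090
w_3 = 1.538547 - (-17.459090)·(1.538547 - 2.220000)/(-17.459090 - (27.841861)) = 1.801180; f(w_3) = -7.122291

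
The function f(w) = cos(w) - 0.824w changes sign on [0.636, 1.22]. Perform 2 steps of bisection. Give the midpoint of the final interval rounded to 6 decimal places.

f(0.636000) = 0.280414, f(1.220000) = -0.661634 (opposite signs)
step 1: m = 0.928000, f(m) = -0.165236 < 0 → root in [0.636000, 0.928000]
step 2: m = 0.782000, f(m) = 0.065138 > 0 → root in [0.782000, 0.928000]
Midpoint of [0.782000, 0.928000] = 0.855000

0.855000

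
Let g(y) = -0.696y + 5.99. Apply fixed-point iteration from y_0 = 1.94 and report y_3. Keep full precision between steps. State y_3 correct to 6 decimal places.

y_1 = g(1.940000) = 4.639760
y_2 = g(4.639760) = 2.760727
y_3 = g(2.760727) = 4.068534

4.068534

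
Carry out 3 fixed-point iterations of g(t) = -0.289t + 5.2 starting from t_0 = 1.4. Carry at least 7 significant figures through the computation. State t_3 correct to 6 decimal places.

t_1 = g(1.400000) = 4.795400
t_2 = g(4.795400) = 3.814129
t_3 = g(3.814129) = 4.097717

4.097717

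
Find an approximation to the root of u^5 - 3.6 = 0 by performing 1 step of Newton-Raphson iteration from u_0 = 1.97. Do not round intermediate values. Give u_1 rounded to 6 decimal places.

1.623804

Newton update: u ← u − f(u)/f'(u).
f'(u) = 5u^4
u_0 = 1.970000: f = 26.070928, f' = 75.306924 → u_1 = 1.970000 - (26.070928)/(75.306924) = 1.623804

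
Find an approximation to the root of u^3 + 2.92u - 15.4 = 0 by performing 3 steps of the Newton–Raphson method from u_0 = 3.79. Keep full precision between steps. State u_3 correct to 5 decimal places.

Newton update: u ← u − f(u)/f'(u).
f'(u) = 3u^2 + 2.92
u_0 = 3.790000: f = 50.106739, f' = 46.012300 → u_1 = 3.790000 - (50.106739)/(46.012300) = 2.701014
u_1 = 2.701014: f = 12.192152, f' = 24.806434 → u_2 = 2.701014 - (12.192152)/(24.806434) = 2.209523
u_2 = 2.209523: f = 1.838676, f' = 17.565972 → u_3 = 2.209523 - (1.838676)/(17.565972) = 2.104850

2.10485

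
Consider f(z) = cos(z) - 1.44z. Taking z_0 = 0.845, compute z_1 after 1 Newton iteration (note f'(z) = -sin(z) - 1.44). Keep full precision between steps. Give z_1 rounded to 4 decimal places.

z_0 = 0.845000: f = -0.553069, f' = -2.187971 → z_1 = 0.845000 - (-0.553069)/(-2.187971) = 0.592223

0.5922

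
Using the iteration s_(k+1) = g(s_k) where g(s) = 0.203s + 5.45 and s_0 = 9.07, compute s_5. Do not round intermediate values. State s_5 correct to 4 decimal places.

6.8389

s_1 = g(9.070000) = 7.291210
s_2 = g(7.291210) = 6.930116
s_3 = g(6.930116) = 6.856813
s_4 = g(6.856813) = 6.841933
s_5 = g(6.841933) = 6.838912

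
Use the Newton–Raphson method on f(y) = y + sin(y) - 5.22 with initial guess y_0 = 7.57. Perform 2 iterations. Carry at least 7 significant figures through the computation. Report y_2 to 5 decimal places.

Newton update: y ← y − f(y)/f'(y).
f'(y) = 1 + cos(y)
y_0 = 7.570000: f = 3.309947, f' = 1.280180 → y_1 = 7.570000 - (3.309947)/(1.280180) = 4.984467
y_1 = 4.984467: f = -1.198747, f' = 1.268734 → y_2 = 4.984467 - (-1.198747)/(1.268734) = 5.929305

5.92930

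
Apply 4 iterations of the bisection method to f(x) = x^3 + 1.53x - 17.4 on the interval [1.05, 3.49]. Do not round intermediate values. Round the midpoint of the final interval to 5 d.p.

f(1.050000) = -14.635875, f(3.490000) = 30.448249 (opposite signs)
step 1: m = 2.270000, f(m) = -2.229817 < 0 → root in [2.270000, 3.490000]
step 2: m = 2.880000, f(m) = 10.894272 > 0 → root in [2.270000, 2.880000]
step 3: m = 2.575000, f(m) = 3.613609 > 0 → root in [2.270000, 2.575000]
step 4: m = 2.422500, f(m) = 0.522881 > 0 → root in [2.270000, 2.422500]
Midpoint of [2.270000, 2.422500] = 2.346250

2.34625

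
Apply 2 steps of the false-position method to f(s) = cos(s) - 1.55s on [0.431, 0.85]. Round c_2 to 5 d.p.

f(0.431000) = 0.240498, f(0.850000) = -0.657517
step 1: c = 0.543213, f(c) = 0.014073 > 0 → new bracket [0.543213, 0.850000]
step 2: c = 0.549641, f(c) = 0.000768 > 0 → new bracket [0.549641, 0.850000]

0.54964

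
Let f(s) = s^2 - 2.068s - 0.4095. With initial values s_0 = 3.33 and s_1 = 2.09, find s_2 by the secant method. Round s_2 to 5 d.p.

f(s_0) = 3.792960, f(s_1) = -0.363520
s_2 = 2.090000 - (-0.363520)·(2.090000 - 3.330000)/(-0.363520 - (3.792960)) = 2.198449; f(s_2) = -0.122715

2.19845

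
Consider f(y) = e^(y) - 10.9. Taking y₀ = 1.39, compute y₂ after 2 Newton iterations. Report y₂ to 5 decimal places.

Newton update: y ← y − f(y)/f'(y).
f'(y) = e^(y)
y_0 = 1.390000: f = -6.885150, f' = 4.014850 → y_1 = 1.390000 - (-6.885150)/(4.014850) = 3.104921
y_1 = 3.104921: f = 11.407453, f' = 22.307453 → y_2 = 3.104921 - (11.407453)/(22.307453) = 2.593547

2.59355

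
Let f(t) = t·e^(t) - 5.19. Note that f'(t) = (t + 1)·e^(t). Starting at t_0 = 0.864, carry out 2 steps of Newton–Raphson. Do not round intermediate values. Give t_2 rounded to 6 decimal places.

1.380311

t_0 = 0.864000: f = -3.140046, f' = 4.422587 → t_1 = 0.864000 - (-3.140046)/(4.422587) = 1.574002
t_1 = 1.574002: f = 2.406014, f' = 12.421937 → t_2 = 1.574002 - (2.406014)/(12.421937) = 1.380311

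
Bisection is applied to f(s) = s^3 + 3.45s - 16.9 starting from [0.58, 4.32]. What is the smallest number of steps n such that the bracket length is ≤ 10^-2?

9

Initial width b − a = 4.32 − 0.58 = 3.740000.
After n steps the width is (b−a)/2^n; need (b−a)/2^n ≤ 10^-2.
So n ≥ log₂(3.740000/10^-2) = log₂(374.0000) ≈ 8.5469.
Hence n = 9.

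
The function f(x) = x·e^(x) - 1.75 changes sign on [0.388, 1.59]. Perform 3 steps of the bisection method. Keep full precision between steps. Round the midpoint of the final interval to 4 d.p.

f(0.388000) = -1.178076, f(1.590000) = 6.046961 (opposite signs)
step 1: m = 0.989000, f(m) = 0.908971 > 0 → root in [0.388000, 0.989000]
step 2: m = 0.688500, f(m) = -0.379384 < 0 → root in [0.688500, 0.989000]
step 3: m = 0.838750, f(m) = 0.190426 > 0 → root in [0.688500, 0.838750]
Midpoint of [0.688500, 0.838750] = 0.763625

0.7636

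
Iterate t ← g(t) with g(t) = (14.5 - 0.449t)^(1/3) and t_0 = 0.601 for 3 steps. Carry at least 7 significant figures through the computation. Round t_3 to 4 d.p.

2.3772

t_1 = g(0.601000) = 2.423278
t_2 = g(2.423278) = 2.375913
t_3 = g(2.375913) = 2.377169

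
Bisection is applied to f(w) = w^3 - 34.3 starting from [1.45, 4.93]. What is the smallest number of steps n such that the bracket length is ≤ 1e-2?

9

Initial width b − a = 4.93 − 1.45 = 3.480000.
After n steps the width is (b−a)/2^n; need (b−a)/2^n ≤ 1e-2.
So n ≥ log₂(3.480000/1e-2) = log₂(348.0000) ≈ 8.4429.
Hence n = 9.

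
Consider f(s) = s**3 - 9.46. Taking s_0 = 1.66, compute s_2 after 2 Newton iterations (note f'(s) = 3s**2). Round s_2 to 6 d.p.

Newton update: s ← s − f(s)/f'(s).
s_0 = 1.660000: f = -4.885704, f' = 8.266800 → s_1 = 1.660000 - (-4.885704)/(8.266800) = 2.251003
s_1 = 2.251003: f = 1.945866, f' = 15.201044 → s_2 = 2.251003 - (1.945866)/(15.201044) = 2.122994

2.122994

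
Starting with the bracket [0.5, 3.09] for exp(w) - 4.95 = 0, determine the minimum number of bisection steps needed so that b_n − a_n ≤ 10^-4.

Initial width b − a = 3.09 − 0.5 = 2.590000.
After n steps the width is (b−a)/2^n; need (b−a)/2^n ≤ 10^-4.
So n ≥ log₂(2.590000/10^-4) = log₂(25900.0000) ≈ 14.6607.
Hence n = 15.

15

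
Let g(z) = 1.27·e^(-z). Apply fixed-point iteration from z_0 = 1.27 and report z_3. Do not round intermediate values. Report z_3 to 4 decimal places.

0.5220

z_1 = g(1.270000) = 0.356656
z_2 = g(0.356656) = 0.889017
z_3 = g(0.889017) = 0.522046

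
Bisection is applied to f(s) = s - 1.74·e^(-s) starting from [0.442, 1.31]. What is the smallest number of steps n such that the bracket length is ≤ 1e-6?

20

Initial width b − a = 1.31 − 0.442 = 0.868000.
After n steps the width is (b−a)/2^n; need (b−a)/2^n ≤ 1e-6.
So n ≥ log₂(0.868000/1e-6) = log₂(868000.0000) ≈ 19.7273.
Hence n = 20.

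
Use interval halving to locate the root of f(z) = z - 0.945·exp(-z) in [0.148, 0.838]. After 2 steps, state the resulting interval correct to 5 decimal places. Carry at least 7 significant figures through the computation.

f(0.148000) = -0.666997, f(0.838000) = 0.429217 (opposite signs)
step 1: m = 0.493000, f(m) = -0.084198 < 0 → root in [0.493000, 0.838000]
step 2: m = 0.665500, f(m) = 0.179754 > 0 → root in [0.493000, 0.665500]

[0.49300, 0.66550]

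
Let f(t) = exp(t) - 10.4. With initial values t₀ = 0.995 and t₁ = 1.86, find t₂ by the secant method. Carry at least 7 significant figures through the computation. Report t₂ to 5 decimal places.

2.78483

f(t_0) = -7.695276, f(t_1) = -3.976263
t_2 = 1.860000 - (-3.976263)·(1.860000 - 0.995000)/(-3.976263 - (-7.695276)) = 2.784834; f(t_2) = 5.797123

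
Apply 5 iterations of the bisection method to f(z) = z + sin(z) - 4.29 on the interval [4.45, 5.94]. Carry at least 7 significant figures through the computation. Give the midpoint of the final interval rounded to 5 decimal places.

5.17172

f(4.450000) = -0.805773, f(5.940000) = 1.313512 (opposite signs)
step 1: m = 5.195000, f(m) = 0.019214 > 0 → root in [4.450000, 5.195000]
step 2: m = 4.822500, f(m) = -0.461444 < 0 → root in [4.822500, 5.195000]
step 3: m = 5.008750, f(m) = -0.237656 < 0 → root in [5.008750, 5.195000]
step 4: m = 5.101875, f(m) = -0.113229 < 0 → root in [5.101875, 5.195000]
step 5: m = 5.148438, f(m) = -0.047990 < 0 → root in [5.148438, 5.195000]
Midpoint of [5.148438, 5.195000] = 5.171719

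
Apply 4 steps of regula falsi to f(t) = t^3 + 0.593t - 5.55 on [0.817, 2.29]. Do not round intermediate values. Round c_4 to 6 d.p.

1.651104

False-position update: c = (a·f(b) − b·f(a))/(f(b) − f(a)); replace the endpoint whose sign matches f(c).
f(0.817000) = -4.520180, f(2.290000) = 7.816959
step 1: c = 1.356690, f(c) = -2.248351 < 0 → new bracket [1.356690, 2.290000]
step 2: c = 1.565169, f(c) = -0.787576 < 0 → new bracket [1.565169, 2.290000]
step 3: c = 1.631513, f(c) = -0.239695 < 0 → new bracket [1.631513, 2.290000]
step 4: c = 1.651104, f(c) = -0.069749 < 0 → new bracket [1.651104, 2.290000]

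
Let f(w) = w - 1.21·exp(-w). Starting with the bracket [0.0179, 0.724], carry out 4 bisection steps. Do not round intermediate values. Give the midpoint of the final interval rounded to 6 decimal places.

f(0.017900) = -1.170634, f(0.724000) = 0.137381 (opposite signs)
step 1: m = 0.370950, f(m) = -0.464045 < 0 → root in [0.370950, 0.724000]
step 2: m = 0.547475, f(m) = -0.152399 < 0 → root in [0.547475, 0.724000]
step 3: m = 0.635737, f(m) = -0.005012 < 0 → root in [0.635737, 0.724000]
step 4: m = 0.679869, f(m) = 0.066782 > 0 → root in [0.635737, 0.679869]
Midpoint of [0.635737, 0.679869] = 0.657803

0.657803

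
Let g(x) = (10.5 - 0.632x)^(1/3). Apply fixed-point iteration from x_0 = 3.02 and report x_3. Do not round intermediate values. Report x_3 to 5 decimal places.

2.09351

x_1 = g(3.020000) = 2.048113
x_2 = g(2.048113) = 2.095804
x_3 = g(2.095804) = 2.093514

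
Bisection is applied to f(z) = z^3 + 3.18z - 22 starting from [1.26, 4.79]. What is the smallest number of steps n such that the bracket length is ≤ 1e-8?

Initial width b − a = 4.79 − 1.26 = 3.530000.
After n steps the width is (b−a)/2^n; need (b−a)/2^n ≤ 1e-8.
So n ≥ log₂(3.530000/1e-8) = log₂(353000000.0000) ≈ 28.3951.
Hence n = 29.

29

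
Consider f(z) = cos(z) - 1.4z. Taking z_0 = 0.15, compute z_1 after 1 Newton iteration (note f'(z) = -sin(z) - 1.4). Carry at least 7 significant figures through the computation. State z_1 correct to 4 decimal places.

0.6526

Newton update: z ← z − f(z)/f'(z).
z_0 = 0.150000: f = 0.778771, f' = -1.549438 → z_1 = 0.150000 - (0.778771)/(-1.549438) = 0.652615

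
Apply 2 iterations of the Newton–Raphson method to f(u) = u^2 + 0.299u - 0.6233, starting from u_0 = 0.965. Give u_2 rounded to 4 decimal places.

f'(u) = 2u + 0.299
u_0 = 0.965000: f = 0.596460, f' = 2.229000 → u_1 = 0.965000 - (0.596460)/(2.229000) = 0.697409
u_1 = 0.697409: f = 0.071605, f' = 1.693818 → u_2 = 0.697409 - (0.071605)/(1.693818) = 0.655135

0.6551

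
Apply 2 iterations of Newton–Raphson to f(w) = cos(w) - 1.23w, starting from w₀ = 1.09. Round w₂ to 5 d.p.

0.64829

f'(w) = -sin(w) - 1.23
w_0 = 1.090000: f = -0.878215, f' = -2.116627 → w_1 = 1.090000 - (-0.878215)/(-2.116627) = 0.675088
w_1 = 0.675088: f = -0.049706, f' = -1.854966 → w_2 = 0.675088 - (-0.049706)/(-1.854966) = 0.648292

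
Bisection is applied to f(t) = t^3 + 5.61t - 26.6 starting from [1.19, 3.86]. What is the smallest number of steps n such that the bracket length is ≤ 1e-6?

22

Initial width b − a = 3.86 − 1.19 = 2.670000.
After n steps the width is (b−a)/2^n; need (b−a)/2^n ≤ 1e-6.
So n ≥ log₂(2.670000/1e-6) = log₂(2670000.0000) ≈ 21.3484.
Hence n = 22.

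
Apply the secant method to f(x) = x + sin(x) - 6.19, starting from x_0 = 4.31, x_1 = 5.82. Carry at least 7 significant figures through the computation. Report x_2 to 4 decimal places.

6.4419

f(x_0) = -2.800128, f(x_1) = -0.816800
x_2 = 5.820000 - (-0.816800)·(5.820000 - 4.310000)/(-0.816800 - (-2.800128)) = 6.441868; f(x_2) = 0.409885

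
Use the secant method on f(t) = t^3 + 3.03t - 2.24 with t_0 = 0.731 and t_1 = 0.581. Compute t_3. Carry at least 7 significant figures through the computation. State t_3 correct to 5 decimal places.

0.64912

Secant update: t_(k+1) = t_k − f(t_k)·(t_k − t_(k-1))/(f(t_k) − f(t_(k-1))).
f(t_0) = 0.365548, f(t_1) = -0.283447
t_2 = 0.581000 - (-0.283447)·(0.581000 - 0.731000)/(-0.283447 - (0.365548)) = 0.646512; f(t_2) = -0.010840
t_3 = 0.646512 - (-0.010840)·(0.646512 - 0.581000)/(-0.010840 - (-0.283447)) = 0.649117; f(t_3) = 0.000333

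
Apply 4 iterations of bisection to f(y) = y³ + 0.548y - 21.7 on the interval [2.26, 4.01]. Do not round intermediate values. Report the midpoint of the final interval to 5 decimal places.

2.75219

f(2.260000) = -8.918344, f(4.010000) = 44.978681 (opposite signs)
step 1: m = 3.135000, f(m) = 10.829465 > 0 → root in [2.260000, 3.135000]
step 2: m = 2.697500, f(m) = -0.593394 < 0 → root in [2.697500, 3.135000]
step 3: m = 2.916250, f(m) = 4.699394 > 0 → root in [2.697500, 2.916250]
step 4: m = 2.806875, f(m) = 1.952265 > 0 → root in [2.697500, 2.806875]
Midpoint of [2.697500, 2.806875] = 2.752187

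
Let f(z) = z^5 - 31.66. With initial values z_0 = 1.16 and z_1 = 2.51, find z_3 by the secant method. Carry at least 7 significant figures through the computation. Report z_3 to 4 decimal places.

1.8004

Secant update: z_(k+1) = z_k − f(z_k)·(z_k − z_(k-1))/(f(z_k) − f(z_(k-1))).
f(z_0) = -29.559658, f(z_1) = 67.965063
z_2 = 2.510000 - (67.965063)·(2.510000 - 1.160000)/(67.965063 - (-29.559658)) = 1.569184; f(z_2) = -22.145869
z_3 = 1.569184 - (-22.145869)·(1.569184 - 2.510000)/(-22.145869 - (67.965063)) = 1.800401; f(z_3) = -12.743265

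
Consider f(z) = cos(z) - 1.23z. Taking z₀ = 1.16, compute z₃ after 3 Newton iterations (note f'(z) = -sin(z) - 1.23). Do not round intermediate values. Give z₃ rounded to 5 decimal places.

0.64814

z_0 = 1.160000: f = -1.027460, f' = -2.146803 → z_1 = 1.160000 - (-1.027460)/(-2.146803) = 0.681400
z_1 = 0.681400: f = -0.061430, f' = -1.859881 → z_2 = 0.681400 - (-0.061430)/(-1.859881) = 0.648371
z_2 = 0.648371: f = -0.000427, f' = -1.833889 → z_3 = 0.648371 - (-0.000427)/(-1.833889) = 0.648138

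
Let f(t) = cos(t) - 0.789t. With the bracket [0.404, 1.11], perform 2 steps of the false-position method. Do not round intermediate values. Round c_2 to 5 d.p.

f(0.404000) = 0.600740, f(1.110000) = -0.431128
step 1: c = 0.815024, f(c) = 0.042797 > 0 → new bracket [0.815024, 1.110000]
step 2: c = 0.841661, f(c) = 0.002154 > 0 → new bracket [0.841661, 1.110000]

0.84166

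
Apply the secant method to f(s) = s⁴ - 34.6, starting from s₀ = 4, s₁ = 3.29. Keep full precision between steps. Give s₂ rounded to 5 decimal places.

2.86780

f(s_0) = 221.400000, f(s_1) = 82.561141
s_2 = 3.290000 - (82.561141)·(3.290000 - 4.000000)/(82.561141 - (221.400000)) = 2.867795; f(s_2) = 33.038292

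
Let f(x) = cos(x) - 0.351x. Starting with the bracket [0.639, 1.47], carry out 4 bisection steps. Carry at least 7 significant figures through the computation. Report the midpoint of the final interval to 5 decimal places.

f(0.639000) = 0.578404, f(1.470000) = -0.415344 (opposite signs)
step 1: m = 1.054500, f(m) = 0.123533 > 0 → root in [1.054500, 1.470000]
step 2: m = 1.262250, f(m) = -0.139376 < 0 → root in [1.054500, 1.262250]
step 3: m = 1.158375, f(m) = -0.005761 < 0 → root in [1.054500, 1.158375]
step 4: m = 1.106437, f(m) = 0.059490 > 0 → root in [1.106437, 1.158375]
Midpoint of [1.106437, 1.158375] = 1.132406

1.13241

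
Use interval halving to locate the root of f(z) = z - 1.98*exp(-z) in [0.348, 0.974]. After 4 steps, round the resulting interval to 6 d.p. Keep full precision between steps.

f(0.348000) = -1.050076, f(0.974000) = 0.226412 (opposite signs)
step 1: m = 0.661000, f(m) = -0.361343 < 0 → root in [0.661000, 0.974000]
step 2: m = 0.817500, f(m) = -0.056738 < 0 → root in [0.817500, 0.974000]
step 3: m = 0.895750, f(m) = 0.087314 > 0 → root in [0.817500, 0.895750]
step 4: m = 0.856625, f(m) = 0.015932 > 0 → root in [0.817500, 0.856625]

[0.817500, 0.856625]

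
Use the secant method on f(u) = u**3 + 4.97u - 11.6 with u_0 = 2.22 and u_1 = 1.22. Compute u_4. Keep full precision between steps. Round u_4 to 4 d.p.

f(u_0) = 10.374448, f(u_1) = -3.720752
u_2 = 1.220000 - (-3.720752)·(1.220000 - 2.220000)/(-3.720752 - (10.374448)) = 1.483973; f(u_2) = -0.956685
u_3 = 1.483973 - (-0.956685)·(1.483973 - 1.220000)/(-0.956685 - (-3.720752)) = 1.575338; f(u_3) = 0.138930
u_4 = 1.575338 - (0.138930)·(1.575338 - 1.483973)/(0.138930 - (-0.956685)) = 1.563752; f(u_4) = -0.004273

1.5638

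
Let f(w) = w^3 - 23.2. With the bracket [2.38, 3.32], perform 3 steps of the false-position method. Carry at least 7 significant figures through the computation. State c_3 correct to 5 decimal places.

2.85038

f(2.380000) = -9.718728, f(3.320000) = 13.394368
step 1: c = 2.775257, f(c) = -1.824837 < 0 → new bracket [2.775257, 3.320000]
step 2: c = 2.840573, f(c) = -0.279822 < 0 → new bracket [2.840573, 3.320000]
step 3: c = 2.850384, f(c) = -0.041516 < 0 → new bracket [2.850384, 3.320000]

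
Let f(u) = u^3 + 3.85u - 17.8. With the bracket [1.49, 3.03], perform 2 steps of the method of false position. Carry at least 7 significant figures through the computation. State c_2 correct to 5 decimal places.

2.07157

f(1.490000) = -8.755551, f(3.030000) = 21.683627
step 1: c = 1.932967, f(c) = -3.135815 < 0 → new bracket [1.932967, 3.030000]
step 2: c = 2.071572, f(c) = -0.934487 < 0 → new bracket [2.071572, 3.030000]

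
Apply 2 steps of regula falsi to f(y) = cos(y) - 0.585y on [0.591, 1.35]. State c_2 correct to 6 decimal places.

f(0.591000) = 0.484649, f(1.350000) = -0.570743
step 1: c = 0.939542, f(c) = 0.040526 > 0 → new bracket [0.939542, 1.350000]
step 2: c = 0.966754, f(c) = 0.002422 > 0 → new bracket [0.966754, 1.350000]

0.966754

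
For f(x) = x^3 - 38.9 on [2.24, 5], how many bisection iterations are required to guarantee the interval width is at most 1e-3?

12

Initial width b − a = 5 − 2.24 = 2.760000.
After n steps the width is (b−a)/2^n; need (b−a)/2^n ≤ 1e-3.
So n ≥ log₂(2.760000/1e-3) = log₂(2760.0000) ≈ 11.4305.
Hence n = 12.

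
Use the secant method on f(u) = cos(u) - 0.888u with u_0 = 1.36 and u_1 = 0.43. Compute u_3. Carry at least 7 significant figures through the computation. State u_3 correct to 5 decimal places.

0.79542

f(u_0) = -0.998441, f(u_1) = 0.527126
u_2 = 0.430000 - (0.527126)·(0.430000 - 1.360000)/(0.527126 - (-0.998441)) = 0.751341; f(u_2) = 0.063584
u_3 = 0.751341 - (0.063584)·(0.751341 - 0.430000)/(0.063584 - (0.527126)) = 0.795419; f(u_3) = -0.006346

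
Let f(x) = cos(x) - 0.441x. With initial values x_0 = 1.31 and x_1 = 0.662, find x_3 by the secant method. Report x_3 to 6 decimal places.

Secant update: x_(k+1) = x_k − f(x_k)·(x_k − x_(k-1))/(f(x_k) − f(x_(k-1))).
f(x_0) = -0.319860, f(x_1) = 0.496822
x_2 = 0.662000 - (0.496822)·(0.662000 - 1.310000)/(0.496822 - (-0.319860)) = 1.056206; f(x_2) = 0.026392
x_3 = 1.056206 - (0.026392)·(1.056206 - 0.662000)/(0.026392 - (0.496822)) = 1.078321; f(x_3) = -0.002731

1.078321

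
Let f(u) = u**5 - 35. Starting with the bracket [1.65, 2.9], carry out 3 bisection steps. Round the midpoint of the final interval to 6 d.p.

2.040625

f(1.650000) = -22.770190, f(2.900000) = 170.111490 (opposite signs)
step 1: m = 2.275000, f(m) = 25.940639 > 0 → root in [1.650000, 2.275000]
step 2: m = 1.962500, f(m) = -5.889590 < 0 → root in [1.962500, 2.275000]
step 3: m = 2.118750, f(m) = 7.697120 > 0 → root in [1.962500, 2.118750]
Midpoint of [1.962500, 2.118750] = 2.040625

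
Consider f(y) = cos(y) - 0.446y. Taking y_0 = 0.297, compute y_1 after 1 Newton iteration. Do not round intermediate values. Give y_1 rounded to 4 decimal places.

1.4122

Newton update: y ← y − f(y)/f'(y).
f'(y) = -sin(y) - 0.446
y_0 = 0.297000: f = 0.823757, f' = -0.738653 → y_1 = 0.297000 - (0.823757)/(-0.738653) = 1.412215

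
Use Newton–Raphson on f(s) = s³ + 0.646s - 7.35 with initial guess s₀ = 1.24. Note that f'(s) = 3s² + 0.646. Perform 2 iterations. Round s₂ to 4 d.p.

1.8695

s_0 = 1.240000: f = -4.642336, f' = 5.258800 → s_1 = 1.240000 - (-4.642336)/(5.258800) = 2.122775
s_1 = 2.122775: f = 3.586902, f' = 14.164518 → s_2 = 2.122775 - (3.586902)/(14.164518) = 1.869543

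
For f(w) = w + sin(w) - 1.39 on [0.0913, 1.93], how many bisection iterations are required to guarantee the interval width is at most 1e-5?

18

Initial width b − a = 1.93 − 0.0913 = 1.838700.
After n steps the width is (b−a)/2^n; need (b−a)/2^n ≤ 1e-5.
So n ≥ log₂(1.838700/1e-5) = log₂(183870.0000) ≈ 17.4883.
Hence n = 18.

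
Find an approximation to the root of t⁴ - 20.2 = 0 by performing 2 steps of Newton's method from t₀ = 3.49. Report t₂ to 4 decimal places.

Newton update: t ← t − f(t)/f'(t).
f'(t) = 4t³
t_0 = 3.490000: f = 128.154836, f' = 170.034196 → t_1 = 3.490000 - (128.154836)/(170.034196) = 2.736300
t_1 = 2.736300: f = 35.860196, f' = 81.950375 → t_2 = 2.736300 - (35.860196)/(81.950375) = 2.298715

2.2987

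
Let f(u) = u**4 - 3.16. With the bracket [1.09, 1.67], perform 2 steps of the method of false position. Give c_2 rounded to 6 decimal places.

f(1.090000) = -1.748418, f(1.670000) = 4.617963
step 1: c = 1.249287, f(c) = -0.724158 < 0 → new bracket [1.249287, 1.670000]
step 2: c = 1.306317, f(c) = -0.247977 < 0 → new bracket [1.306317, 1.670000]

1.306317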